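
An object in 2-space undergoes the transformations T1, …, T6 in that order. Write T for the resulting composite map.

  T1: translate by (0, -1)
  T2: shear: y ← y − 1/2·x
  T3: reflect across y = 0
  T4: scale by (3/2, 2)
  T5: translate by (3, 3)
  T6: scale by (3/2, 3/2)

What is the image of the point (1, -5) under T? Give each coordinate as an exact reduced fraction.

T(p) = (27/4, 24)

T1 translate by (0, -1): (1, -5) → (1, -6)
T2 shear: y ← y − 1/2·x: (1, -6) → (1, -13/2)
T3 reflect across y = 0: (1, -13/2) → (1, 13/2)
T4 scale by (3/2, 2): (1, 13/2) → (3/2, 13)
T5 translate by (3, 3): (3/2, 13) → (9/2, 16)
T6 scale by (3/2, 3/2): (9/2, 16) → (27/4, 24)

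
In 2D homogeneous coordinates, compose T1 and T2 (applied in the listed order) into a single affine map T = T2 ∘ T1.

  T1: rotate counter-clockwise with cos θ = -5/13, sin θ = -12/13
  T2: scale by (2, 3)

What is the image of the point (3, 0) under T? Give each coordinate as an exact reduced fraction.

T1 rotate counter-clockwise with cos θ = -5/13, sin θ = -12/13: (3, 0) → (-15/13, -36/13)
T2 scale by (2, 3): (-15/13, -36/13) → (-30/13, -108/13)

T(p) = (-30/13, -108/13)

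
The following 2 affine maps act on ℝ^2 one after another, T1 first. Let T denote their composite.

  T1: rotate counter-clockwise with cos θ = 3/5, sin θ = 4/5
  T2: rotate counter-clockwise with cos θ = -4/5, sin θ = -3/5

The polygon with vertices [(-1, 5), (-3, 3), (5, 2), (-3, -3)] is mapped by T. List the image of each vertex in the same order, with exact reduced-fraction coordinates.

T1 rotate counter-clockwise with cos θ = 3/5, sin θ = 4/5: (-1, 5) → (-23/5, 11/5); (-3, 3) → (-21/5, -3/5); (5, 2) → (7/5, 26/5); (-3, -3) → (3/5, -21/5)
T2 rotate counter-clockwise with cos θ = -4/5, sin θ = -3/5: (-23/5, 11/5) → (5, 1); (-21/5, -3/5) → (3, 3); (7/5, 26/5) → (2, -5); (3/5, -21/5) → (-3, 3)

image vertices: (5, 1), (3, 3), (2, -5), (-3, 3)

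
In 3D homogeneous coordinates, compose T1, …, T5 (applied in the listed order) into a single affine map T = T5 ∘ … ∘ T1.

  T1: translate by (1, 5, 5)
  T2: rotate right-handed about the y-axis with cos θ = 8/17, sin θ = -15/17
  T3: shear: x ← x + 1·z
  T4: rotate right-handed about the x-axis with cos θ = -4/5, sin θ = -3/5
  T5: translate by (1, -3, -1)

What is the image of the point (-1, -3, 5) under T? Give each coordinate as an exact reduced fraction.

T(p) = (-53/17, -151/85, -507/85)

T1 translate by (1, 5, 5): (-1, -3, 5) → (0, 2, 10)
T2 rotate right-handed about the y-axis with cos θ = 8/17, sin θ = -15/17: (0, 2, 10) → (-150/17, 2, 80/17)
T3 shear: x ← x + 1·z: (-150/17, 2, 80/17) → (-70/17, 2, 80/17)
T4 rotate right-handed about the x-axis with cos θ = -4/5, sin θ = -3/5: (-70/17, 2, 80/17) → (-70/17, 104/85, -422/85)
T5 translate by (1, -3, -1): (-70/17, 104/85, -422/85) → (-53/17, -151/85, -507/85)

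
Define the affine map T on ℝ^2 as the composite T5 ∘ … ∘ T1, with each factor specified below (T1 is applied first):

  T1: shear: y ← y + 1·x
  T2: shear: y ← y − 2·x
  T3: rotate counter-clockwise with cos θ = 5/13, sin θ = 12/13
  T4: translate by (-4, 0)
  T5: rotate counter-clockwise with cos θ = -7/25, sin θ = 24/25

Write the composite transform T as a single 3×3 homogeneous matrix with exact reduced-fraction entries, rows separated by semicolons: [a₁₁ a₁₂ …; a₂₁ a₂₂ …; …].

T1 = [1 0 0; 1 1 0; 0 0 1]
T2·T1 = [1 0 0; -1 1 0; 0 0 1]
T3·…·T1 = [17/13 -12/13 0; 7/13 5/13 0; 0 0 1]
T4·…·T1 = [17/13 -12/13 -4; 7/13 5/13 0; 0 0 1]
T5·…·T1 = [-287/325 -36/325 28/25; 359/325 -323/325 -96/25; 0 0 1]

T = [-287/325 -36/325 28/25; 359/325 -323/325 -96/25; 0 0 1]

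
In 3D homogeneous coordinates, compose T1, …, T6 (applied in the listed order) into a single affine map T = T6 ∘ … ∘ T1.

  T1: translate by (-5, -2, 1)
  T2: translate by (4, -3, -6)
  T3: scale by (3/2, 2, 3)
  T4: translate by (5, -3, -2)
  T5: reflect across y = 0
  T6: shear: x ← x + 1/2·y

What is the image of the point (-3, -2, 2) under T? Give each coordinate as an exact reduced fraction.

T(p) = (15/2, 17, -11)

T1 translate by (-5, -2, 1): (-3, -2, 2) → (-8, -4, 3)
T2 translate by (4, -3, -6): (-8, -4, 3) → (-4, -7, -3)
T3 scale by (3/2, 2, 3): (-4, -7, -3) → (-6, -14, -9)
T4 translate by (5, -3, -2): (-6, -14, -9) → (-1, -17, -11)
T5 reflect across y = 0: (-1, -17, -11) → (-1, 17, -11)
T6 shear: x ← x + 1/2·y: (-1, 17, -11) → (15/2, 17, -11)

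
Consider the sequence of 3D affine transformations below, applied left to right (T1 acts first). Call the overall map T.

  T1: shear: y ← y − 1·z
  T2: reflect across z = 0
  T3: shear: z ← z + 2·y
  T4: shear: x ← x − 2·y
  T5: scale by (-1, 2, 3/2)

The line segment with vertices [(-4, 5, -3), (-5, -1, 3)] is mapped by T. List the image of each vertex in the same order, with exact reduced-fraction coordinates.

image vertices: (20, 16, 57/2), (-3, -8, -33/2)

T1 shear: y ← y − 1·z: (-4, 5, -3) → (-4, 8, -3); (-5, -1, 3) → (-5, -4, 3)
T2 reflect across z = 0: (-4, 8, -3) → (-4, 8, 3); (-5, -4, 3) → (-5, -4, -3)
T3 shear: z ← z + 2·y: (-4, 8, 3) → (-4, 8, 19); (-5, -4, -3) → (-5, -4, -11)
T4 shear: x ← x − 2·y: (-4, 8, 19) → (-20, 8, 19); (-5, -4, -11) → (3, -4, -11)
T5 scale by (-1, 2, 3/2): (-20, 8, 19) → (20, 16, 57/2); (3, -4, -11) → (-3, -8, -33/2)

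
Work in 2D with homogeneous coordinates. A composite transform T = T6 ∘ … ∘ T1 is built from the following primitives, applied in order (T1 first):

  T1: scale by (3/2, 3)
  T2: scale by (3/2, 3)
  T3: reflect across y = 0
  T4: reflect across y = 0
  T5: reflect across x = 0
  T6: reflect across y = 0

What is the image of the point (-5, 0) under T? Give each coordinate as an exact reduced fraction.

T1 scale by (3/2, 3): (-5, 0) → (-15/2, 0)
T2 scale by (3/2, 3): (-15/2, 0) → (-45/4, 0)
T3 reflect across y = 0: (-45/4, 0) → (-45/4, 0)
T4 reflect across y = 0: (-45/4, 0) → (-45/4, 0)
T5 reflect across x = 0: (-45/4, 0) → (45/4, 0)
T6 reflect across y = 0: (45/4, 0) → (45/4, 0)

T(p) = (45/4, 0)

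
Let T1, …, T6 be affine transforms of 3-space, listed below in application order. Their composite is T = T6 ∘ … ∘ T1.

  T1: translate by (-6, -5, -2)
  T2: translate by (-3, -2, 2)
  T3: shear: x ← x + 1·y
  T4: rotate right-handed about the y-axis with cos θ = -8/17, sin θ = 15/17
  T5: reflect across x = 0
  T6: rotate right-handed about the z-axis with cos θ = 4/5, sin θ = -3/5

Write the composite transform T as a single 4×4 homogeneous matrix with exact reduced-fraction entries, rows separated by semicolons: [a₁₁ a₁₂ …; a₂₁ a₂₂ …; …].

T = [32/85 83/85 -12/17 -869/85; -24/85 44/85 9/17 -92/85; -15/17 -15/17 -8/17 240/17; 0 0 0 1]

T1 = [1 0 0 -6; 0 1 0 -5; 0 0 1 -2; 0 0 0 1]
T2·T1 = [1 0 0 -9; 0 1 0 -7; 0 0 1 0; 0 0 0 1]
T3·…·T1 = [1 1 0 -16; 0 1 0 -7; 0 0 1 0; 0 0 0 1]
T4·…·T1 = [-8/17 -8/17 15/17 128/17; 0 1 0 -7; -15/17 -15/17 -8/17 240/17; 0 0 0 1]
T5·…·T1 = [8/17 8/17 -15/17 -128/17; 0 1 0 -7; -15/17 -15/17 -8/17 240/17; 0 0 0 1]
T6·…·T1 = [32/85 83/85 -12/17 -869/85; -24/85 44/85 9/17 -92/85; -15/17 -15/17 -8/17 240/17; 0 0 0 1]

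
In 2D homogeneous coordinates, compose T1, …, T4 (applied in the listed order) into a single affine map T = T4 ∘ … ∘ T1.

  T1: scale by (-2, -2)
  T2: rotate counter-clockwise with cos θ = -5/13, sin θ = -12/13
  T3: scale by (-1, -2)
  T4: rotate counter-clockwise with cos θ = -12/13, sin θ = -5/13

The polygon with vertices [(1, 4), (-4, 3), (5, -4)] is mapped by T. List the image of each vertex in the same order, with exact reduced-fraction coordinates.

T1 scale by (-2, -2): (1, 4) → (-2, -8); (-4, 3) → (8, -6); (5, -4) → (-10, 8)
T2 rotate counter-clockwise with cos θ = -5/13, sin θ = -12/13: (-2, -8) → (-86/13, 64/13); (8, -6) → (-112/13, -66/13); (-10, 8) → (146/13, 80/13)
T3 scale by (-1, -2): (-86/13, 64/13) → (86/13, -128/13); (-112/13, -66/13) → (112/13, 132/13); (146/13, 80/13) → (-146/13, -160/13)
T4 rotate counter-clockwise with cos θ = -12/13, sin θ = -5/13: (86/13, -128/13) → (-1672/169, 1106/169); (112/13, 132/13) → (-684/169, -2144/169); (-146/13, -160/13) → (952/169, 2650/169)

image vertices: (-1672/169, 1106/169), (-684/169, -2144/169), (952/169, 2650/169)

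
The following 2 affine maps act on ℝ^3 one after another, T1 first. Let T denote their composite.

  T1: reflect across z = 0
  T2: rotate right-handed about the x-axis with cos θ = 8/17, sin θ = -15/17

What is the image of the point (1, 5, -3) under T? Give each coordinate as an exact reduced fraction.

T1 reflect across z = 0: (1, 5, -3) → (1, 5, 3)
T2 rotate right-handed about the x-axis with cos θ = 8/17, sin θ = -15/17: (1, 5, 3) → (1, 5, -3)

T(p) = (1, 5, -3)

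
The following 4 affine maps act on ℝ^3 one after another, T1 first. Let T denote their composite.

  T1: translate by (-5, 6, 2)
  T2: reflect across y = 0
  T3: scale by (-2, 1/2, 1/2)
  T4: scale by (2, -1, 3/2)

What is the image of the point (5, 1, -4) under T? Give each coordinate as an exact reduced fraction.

T1 translate by (-5, 6, 2): (5, 1, -4) → (0, 7, -2)
T2 reflect across y = 0: (0, 7, -2) → (0, -7, -2)
T3 scale by (-2, 1/2, 1/2): (0, -7, -2) → (0, -7/2, -1)
T4 scale by (2, -1, 3/2): (0, -7/2, -1) → (0, 7/2, -3/2)

T(p) = (0, 7/2, -3/2)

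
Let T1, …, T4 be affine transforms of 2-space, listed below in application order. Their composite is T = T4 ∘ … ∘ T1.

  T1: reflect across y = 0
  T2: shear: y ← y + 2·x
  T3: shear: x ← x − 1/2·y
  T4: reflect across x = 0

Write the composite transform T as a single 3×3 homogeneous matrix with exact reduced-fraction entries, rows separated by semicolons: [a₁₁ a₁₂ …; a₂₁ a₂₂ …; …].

T1 = [1 0 0; 0 -1 0; 0 0 1]
T2·T1 = [1 0 0; 2 -1 0; 0 0 1]
T3·…·T1 = [0 1/2 0; 2 -1 0; 0 0 1]
T4·…·T1 = [0 -1/2 0; 2 -1 0; 0 0 1]

T = [0 -1/2 0; 2 -1 0; 0 0 1]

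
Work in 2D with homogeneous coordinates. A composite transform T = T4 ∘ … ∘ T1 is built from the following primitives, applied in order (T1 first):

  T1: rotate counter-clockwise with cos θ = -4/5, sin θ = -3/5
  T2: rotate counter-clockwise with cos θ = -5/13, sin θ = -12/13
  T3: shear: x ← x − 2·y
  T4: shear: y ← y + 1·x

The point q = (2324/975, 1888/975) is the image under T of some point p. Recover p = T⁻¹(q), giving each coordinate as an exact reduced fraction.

T1 = [-4/5 3/5 0; -3/5 -4/5 0; 0 0 1]
T2·T1 = [-16/65 -63/65 0; 63/65 -16/65 0; 0 0 1]
T3·…·T1 = [-142/65 -31/65 0; 63/65 -16/65 0; 0 0 1]
T4·…·T1 = [-142/65 -31/65 0; -79/65 -47/65 0; 0 0 1]
det M = 1; M⁻¹ = [-47/65 31/65 0; 79/65 -142/65 0; 0 0 1]
M⁻¹ · (2324/975, 1888/975)ᵀ = (-4/5, -4/3)ᵀ

p = (-4/5, -4/3)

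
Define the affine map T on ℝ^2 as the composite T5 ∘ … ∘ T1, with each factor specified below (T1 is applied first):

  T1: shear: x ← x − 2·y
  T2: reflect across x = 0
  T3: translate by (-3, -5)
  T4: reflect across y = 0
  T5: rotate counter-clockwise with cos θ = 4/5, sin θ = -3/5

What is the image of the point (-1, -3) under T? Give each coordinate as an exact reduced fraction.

T1 shear: x ← x − 2·y: (-1, -3) → (5, -3)
T2 reflect across x = 0: (5, -3) → (-5, -3)
T3 translate by (-3, -5): (-5, -3) → (-8, -8)
T4 reflect across y = 0: (-8, -8) → (-8, 8)
T5 rotate counter-clockwise with cos θ = 4/5, sin θ = -3/5: (-8, 8) → (-8/5, 56/5)

T(p) = (-8/5, 56/5)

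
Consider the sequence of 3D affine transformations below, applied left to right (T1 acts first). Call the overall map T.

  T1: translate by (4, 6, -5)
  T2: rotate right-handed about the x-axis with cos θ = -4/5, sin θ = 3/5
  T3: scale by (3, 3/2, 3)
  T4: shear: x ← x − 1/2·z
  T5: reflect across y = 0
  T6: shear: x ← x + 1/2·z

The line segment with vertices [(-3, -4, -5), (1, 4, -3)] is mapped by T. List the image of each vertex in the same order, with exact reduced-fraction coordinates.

T1 translate by (4, 6, -5): (-3, -4, -5) → (1, 2, -10); (1, 4, -3) → (5, 10, -8)
T2 rotate right-handed about the x-axis with cos θ = -4/5, sin θ = 3/5: (1, 2, -10) → (1, 22/5, 46/5); (5, 10, -8) → (5, -16/5, 62/5)
T3 scale by (3, 3/2, 3): (1, 22/5, 46/5) → (3, 33/5, 138/5); (5, -16/5, 62/5) → (15, -24/5, 186/5)
T4 shear: x ← x − 1/2·z: (3, 33/5, 138/5) → (-54/5, 33/5, 138/5); (15, -24/5, 186/5) → (-18/5, -24/5, 186/5)
T5 reflect across y = 0: (-54/5, 33/5, 138/5) → (-54/5, -33/5, 138/5); (-18/5, -24/5, 186/5) → (-18/5, 24/5, 186/5)
T6 shear: x ← x + 1/2·z: (-54/5, -33/5, 138/5) → (3, -33/5, 138/5); (-18/5, 24/5, 186/5) → (15, 24/5, 186/5)

image vertices: (3, -33/5, 138/5), (15, 24/5, 186/5)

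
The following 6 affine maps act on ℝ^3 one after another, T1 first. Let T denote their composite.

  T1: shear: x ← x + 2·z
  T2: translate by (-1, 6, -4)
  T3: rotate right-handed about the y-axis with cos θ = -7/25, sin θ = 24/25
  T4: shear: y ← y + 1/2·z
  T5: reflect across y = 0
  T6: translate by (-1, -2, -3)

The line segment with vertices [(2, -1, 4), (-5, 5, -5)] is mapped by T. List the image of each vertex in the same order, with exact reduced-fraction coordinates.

T1 shear: x ← x + 2·z: (2, -1, 4) → (10, -1, 4); (-5, 5, -5) → (-15, 5, -5)
T2 translate by (-1, 6, -4): (10, -1, 4) → (9, 5, 0); (-15, 5, -5) → (-16, 11, -9)
T3 rotate right-handed about the y-axis with cos θ = -7/25, sin θ = 24/25: (9, 5, 0) → (-63/25, 5, -216/25); (-16, 11, -9) → (-104/25, 11, 447/25)
T4 shear: y ← y + 1/2·z: (-63/25, 5, -216/25) → (-63/25, 17/25, -216/25); (-104/25, 11, 447/25) → (-104/25, 997/50, 447/25)
T5 reflect across y = 0: (-63/25, 17/25, -216/25) → (-63/25, -17/25, -216/25); (-104/25, 997/50, 447/25) → (-104/25, -997/50, 447/25)
T6 translate by (-1, -2, -3): (-63/25, -17/25, -216/25) → (-88/25, -67/25, -291/25); (-104/25, -997/50, 447/25) → (-129/25, -1097/50, 372/25)

image vertices: (-88/25, -67/25, -291/25), (-129/25, -1097/50, 372/25)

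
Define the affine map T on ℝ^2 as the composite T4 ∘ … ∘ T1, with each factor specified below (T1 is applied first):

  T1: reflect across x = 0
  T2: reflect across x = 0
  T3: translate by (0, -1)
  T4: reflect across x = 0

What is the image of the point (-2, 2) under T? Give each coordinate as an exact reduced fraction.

T(p) = (2, 1)

T1 reflect across x = 0: (-2, 2) → (2, 2)
T2 reflect across x = 0: (2, 2) → (-2, 2)
T3 translate by (0, -1): (-2, 2) → (-2, 1)
T4 reflect across x = 0: (-2, 1) → (2, 1)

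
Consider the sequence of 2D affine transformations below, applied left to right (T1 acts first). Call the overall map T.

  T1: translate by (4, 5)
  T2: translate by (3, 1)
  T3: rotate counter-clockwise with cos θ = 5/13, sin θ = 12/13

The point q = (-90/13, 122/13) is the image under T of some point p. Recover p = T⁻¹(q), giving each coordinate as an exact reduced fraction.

T1 = [1 0 4; 0 1 5; 0 0 1]
T2·T1 = [1 0 7; 0 1 6; 0 0 1]
T3·…·T1 = [5/13 -12/13 -37/13; 12/13 5/13 114/13; 0 0 1]
det M = 1; M⁻¹ = [5/13 12/13 -7; -12/13 5/13 -6; 0 0 1]
M⁻¹ · (-90/13, 122/13)ᵀ = (-1, 4)ᵀ

p = (-1, 4)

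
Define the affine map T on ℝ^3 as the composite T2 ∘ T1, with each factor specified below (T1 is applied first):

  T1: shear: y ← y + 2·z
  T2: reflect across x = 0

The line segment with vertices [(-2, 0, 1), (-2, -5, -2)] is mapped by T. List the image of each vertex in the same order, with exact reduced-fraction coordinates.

T1 shear: y ← y + 2·z: (-2, 0, 1) → (-2, 2, 1); (-2, -5, -2) → (-2, -9, -2)
T2 reflect across x = 0: (-2, 2, 1) → (2, 2, 1); (-2, -9, -2) → (2, -9, -2)

image vertices: (2, 2, 1), (2, -9, -2)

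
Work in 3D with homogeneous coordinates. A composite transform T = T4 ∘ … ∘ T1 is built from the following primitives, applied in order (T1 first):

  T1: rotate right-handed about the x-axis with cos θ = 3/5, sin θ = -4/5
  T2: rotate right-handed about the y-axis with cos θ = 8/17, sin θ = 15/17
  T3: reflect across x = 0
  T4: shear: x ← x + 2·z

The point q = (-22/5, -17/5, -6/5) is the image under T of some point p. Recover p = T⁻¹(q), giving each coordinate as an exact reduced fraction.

p = (2, -3, -2)

T1 = [1 0 0 0; 0 3/5 4/5 0; 0 -4/5 3/5 0; 0 0 0 1]
T2·T1 = [8/17 -12/17 9/17 0; 0 3/5 4/5 0; -15/17 -32/85 24/85 0; 0 0 0 1]
T3·…·T1 = [-8/17 12/17 -9/17 0; 0 3/5 4/5 0; -15/17 -32/85 24/85 0; 0 0 0 1]
T4·…·T1 = [-38/17 -4/85 3/85 0; 0 3/5 4/5 0; -15/17 -32/85 24/85 0; 0 0 0 1]
det M = -1; M⁻¹ = [-8/17 0 1/17 0; 12/17 3/5 -152/85 0; -9/17 4/5 114/85 0; 0 0 0 1]
M⁻¹ · (-22/5, -17/5, -6/5)ᵀ = (2, -3, -2)ᵀ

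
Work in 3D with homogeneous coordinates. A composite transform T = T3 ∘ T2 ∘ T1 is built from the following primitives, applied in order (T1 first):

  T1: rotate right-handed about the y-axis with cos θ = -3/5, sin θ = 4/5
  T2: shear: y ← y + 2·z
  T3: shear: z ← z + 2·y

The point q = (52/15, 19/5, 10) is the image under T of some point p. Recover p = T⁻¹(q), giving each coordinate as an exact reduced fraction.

T1 = [-3/5 0 4/5 0; 0 1 0 0; -4/5 0 -3/5 0; 0 0 0 1]
T2·T1 = [-3/5 0 4/5 0; -8/5 1 -6/5 0; -4/5 0 -3/5 0; 0 0 0 1]
T3·…·T1 = [-3/5 0 4/5 0; -8/5 1 -6/5 0; -4 2 -3 0; 0 0 0 1]
det M = 1; M⁻¹ = [-3/5 8/5 -4/5 0; 0 5 -2 0; 4/5 6/5 -3/5 0; 0 0 0 1]
M⁻¹ · (52/15, 19/5, 10)ᵀ = (-4, -1, 4/3)ᵀ

p = (-4, -1, 4/3)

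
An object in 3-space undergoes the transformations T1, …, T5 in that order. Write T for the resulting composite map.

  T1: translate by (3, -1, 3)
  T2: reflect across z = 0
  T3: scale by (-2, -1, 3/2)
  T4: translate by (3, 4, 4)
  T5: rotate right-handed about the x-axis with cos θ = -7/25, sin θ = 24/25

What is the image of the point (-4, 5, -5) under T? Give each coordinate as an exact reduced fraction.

T1 translate by (3, -1, 3): (-4, 5, -5) → (-1, 4, -2)
T2 reflect across z = 0: (-1, 4, -2) → (-1, 4, 2)
T3 scale by (-2, -1, 3/2): (-1, 4, 2) → (2, -4, 3)
T4 translate by (3, 4, 4): (2, -4, 3) → (5, 0, 7)
T5 rotate right-handed about the x-axis with cos θ = -7/25, sin θ = 24/25: (5, 0, 7) → (5, -168/25, -49/25)

T(p) = (5, -168/25, -49/25)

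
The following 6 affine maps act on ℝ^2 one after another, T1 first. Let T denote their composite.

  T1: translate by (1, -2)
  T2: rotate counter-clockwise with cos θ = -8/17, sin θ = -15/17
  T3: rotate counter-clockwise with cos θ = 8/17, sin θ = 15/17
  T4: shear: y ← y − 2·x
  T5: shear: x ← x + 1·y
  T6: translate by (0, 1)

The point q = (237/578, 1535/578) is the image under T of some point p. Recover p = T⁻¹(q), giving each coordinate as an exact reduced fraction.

T1 = [1 0 1; 0 1 -2; 0 0 1]
T2·T1 = [-8/17 15/17 -38/17; -15/17 -8/17 1/17; 0 0 1]
T3·…·T1 = [161/289 240/289 -319/289; -240/289 161/289 -562/289; 0 0 1]
T4·…·T1 = [161/289 240/289 -319/289; -562/289 -319/289 76/289; 0 0 1]
T5·…·T1 = [-401/289 -79/289 -243/289; -562/289 -319/289 76/289; 0 0 1]
T6·…·T1 = [-401/289 -79/289 -243/289; -562/289 -319/289 365/289; 0 0 1]
det M = 1; M⁻¹ = [-319/289 79/289 -368/289; 562/289 -401/289 979/289; 0 0 1]
M⁻¹ · (237/578, 1535/578)ᵀ = (-1, 1/2)ᵀ

p = (-1, 1/2)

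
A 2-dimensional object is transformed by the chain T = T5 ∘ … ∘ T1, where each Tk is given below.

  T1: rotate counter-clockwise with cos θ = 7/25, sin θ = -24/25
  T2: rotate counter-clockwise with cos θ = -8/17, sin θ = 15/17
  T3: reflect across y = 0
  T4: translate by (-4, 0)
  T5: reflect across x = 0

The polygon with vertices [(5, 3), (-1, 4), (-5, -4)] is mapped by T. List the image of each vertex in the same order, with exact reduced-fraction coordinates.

T1 rotate counter-clockwise with cos θ = 7/25, sin θ = -24/25: (5, 3) → (107/25, -99/25); (-1, 4) → (89/25, 52/25); (-5, -4) → (-131/25, 92/25)
T2 rotate counter-clockwise with cos θ = -8/17, sin θ = 15/17: (107/25, -99/25) → (37/25, 141/25); (89/25, 52/25) → (-1492/425, 919/425); (-131/25, 92/25) → (-332/425, -2701/425)
T3 reflect across y = 0: (37/25, 141/25) → (37/25, -141/25); (-1492/425, 919/425) → (-1492/425, -919/425); (-332/425, -2701/425) → (-332/425, 2701/425)
T4 translate by (-4, 0): (37/25, -141/25) → (-63/25, -141/25); (-1492/425, -919/425) → (-3192/425, -919/425); (-332/425, 2701/425) → (-2032/425, 2701/425)
T5 reflect across x = 0: (-63/25, -141/25) → (63/25, -141/25); (-3192/425, -919/425) → (3192/425, -919/425); (-2032/425, 2701/425) → (2032/425, 2701/425)

image vertices: (63/25, -141/25), (3192/425, -919/425), (2032/425, 2701/425)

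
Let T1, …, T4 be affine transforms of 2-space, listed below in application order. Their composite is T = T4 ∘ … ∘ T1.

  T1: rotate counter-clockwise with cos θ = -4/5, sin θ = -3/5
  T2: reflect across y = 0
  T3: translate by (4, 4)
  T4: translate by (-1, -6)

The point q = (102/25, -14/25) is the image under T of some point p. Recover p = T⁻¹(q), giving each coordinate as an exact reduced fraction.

T1 = [-4/5 3/5 0; -3/5 -4/5 0; 0 0 1]
T2·T1 = [-4/5 3/5 0; 3/5 4/5 0; 0 0 1]
T3·…·T1 = [-4/5 3/5 4; 3/5 4/5 4; 0 0 1]
T4·…·T1 = [-4/5 3/5 3; 3/5 4/5 -2; 0 0 1]
det M = -1; M⁻¹ = [-4/5 3/5 18/5; 3/5 4/5 -1/5; 0 0 1]
M⁻¹ · (102/25, -14/25)ᵀ = (0, 9/5)ᵀ

p = (0, 9/5)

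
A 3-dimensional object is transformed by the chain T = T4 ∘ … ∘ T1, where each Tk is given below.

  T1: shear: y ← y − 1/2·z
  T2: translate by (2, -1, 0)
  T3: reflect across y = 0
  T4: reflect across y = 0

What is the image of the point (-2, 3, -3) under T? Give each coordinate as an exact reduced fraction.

T1 shear: y ← y − 1/2·z: (-2, 3, -3) → (-2, 9/2, -3)
T2 translate by (2, -1, 0): (-2, 9/2, -3) → (0, 7/2, -3)
T3 reflect across y = 0: (0, 7/2, -3) → (0, -7/2, -3)
T4 reflect across y = 0: (0, -7/2, -3) → (0, 7/2, -3)

T(p) = (0, 7/2, -3)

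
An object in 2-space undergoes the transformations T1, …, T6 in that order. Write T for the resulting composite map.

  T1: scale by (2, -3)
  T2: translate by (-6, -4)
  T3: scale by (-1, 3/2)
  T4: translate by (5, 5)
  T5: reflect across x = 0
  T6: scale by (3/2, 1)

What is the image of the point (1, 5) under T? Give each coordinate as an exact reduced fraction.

T(p) = (-27/2, -47/2)

T1 scale by (2, -3): (1, 5) → (2, -15)
T2 translate by (-6, -4): (2, -15) → (-4, -19)
T3 scale by (-1, 3/2): (-4, -19) → (4, -57/2)
T4 translate by (5, 5): (4, -57/2) → (9, -47/2)
T5 reflect across x = 0: (9, -47/2) → (-9, -47/2)
T6 scale by (3/2, 1): (-9, -47/2) → (-27/2, -47/2)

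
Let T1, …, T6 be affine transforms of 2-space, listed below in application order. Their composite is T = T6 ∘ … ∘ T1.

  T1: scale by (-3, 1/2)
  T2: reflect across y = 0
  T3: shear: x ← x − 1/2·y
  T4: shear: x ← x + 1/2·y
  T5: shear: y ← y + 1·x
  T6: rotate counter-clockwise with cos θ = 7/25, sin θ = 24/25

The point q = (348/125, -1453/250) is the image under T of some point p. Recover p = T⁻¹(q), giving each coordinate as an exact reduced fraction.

T1 = [-3 0 0; 0 1/2 0; 0 0 1]
T2·T1 = [-3 0 0; 0 -1/2 0; 0 0 1]
T3·…·T1 = [-3 1/4 0; 0 -1/2 0; 0 0 1]
T4·…·T1 = [-3 0 0; 0 -1/2 0; 0 0 1]
T5·…·T1 = [-3 0 0; -3 -1/2 0; 0 0 1]
T6·…·T1 = [51/25 12/25 0; -93/25 -7/50 0; 0 0 1]
det M = 3/2; M⁻¹ = [-7/75 -8/25 0; 62/25 34/25 0; 0 0 1]
M⁻¹ · (348/125, -1453/250)ᵀ = (8/5, -1)ᵀ

p = (8/5, -1)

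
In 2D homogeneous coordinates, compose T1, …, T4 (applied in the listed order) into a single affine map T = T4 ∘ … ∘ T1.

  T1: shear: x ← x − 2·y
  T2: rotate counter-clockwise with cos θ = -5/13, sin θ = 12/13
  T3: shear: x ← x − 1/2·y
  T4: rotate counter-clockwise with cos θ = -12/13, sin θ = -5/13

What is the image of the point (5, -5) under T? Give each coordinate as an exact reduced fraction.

T(p) = (2435/169, -3745/338)

T1 shear: x ← x − 2·y: (5, -5) → (15, -5)
T2 rotate counter-clockwise with cos θ = -5/13, sin θ = 12/13: (15, -5) → (-15/13, 205/13)
T3 shear: x ← x − 1/2·y: (-15/13, 205/13) → (-235/26, 205/13)
T4 rotate counter-clockwise with cos θ = -12/13, sin θ = -5/13: (-235/26, 205/13) → (2435/169, -3745/338)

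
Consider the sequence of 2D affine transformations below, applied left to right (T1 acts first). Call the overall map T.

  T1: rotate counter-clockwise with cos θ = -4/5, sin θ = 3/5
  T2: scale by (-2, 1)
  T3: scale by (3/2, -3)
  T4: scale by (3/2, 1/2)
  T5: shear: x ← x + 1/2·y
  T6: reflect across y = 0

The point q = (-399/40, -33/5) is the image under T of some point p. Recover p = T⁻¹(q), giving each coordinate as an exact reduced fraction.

T1 = [-4/5 -3/5 0; 3/5 -4/5 0; 0 0 1]
T2·T1 = [8/5 6/5 0; 3/5 -4/5 0; 0 0 1]
T3·…·T1 = [12/5 9/5 0; -9/5 12/5 0; 0 0 1]
T4·…·T1 = [18/5 27/10 0; -9/10 6/5 0; 0 0 1]
T5·…·T1 = [63/20 33/10 0; -9/10 6/5 0; 0 0 1]
T6·…·T1 = [63/20 33/10 0; 9/10 -6/5 0; 0 0 1]
det M = -27/4; M⁻¹ = [8/45 22/45 0; 2/15 -7/15 0; 0 0 1]
M⁻¹ · (-399/40, -33/5)ᵀ = (-5, 7/4)ᵀ

p = (-5, 7/4)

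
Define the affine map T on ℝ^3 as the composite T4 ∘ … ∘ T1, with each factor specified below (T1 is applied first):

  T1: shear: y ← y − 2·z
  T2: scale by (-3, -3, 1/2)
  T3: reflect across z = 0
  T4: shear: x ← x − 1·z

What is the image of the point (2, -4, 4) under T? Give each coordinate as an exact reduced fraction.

T1 shear: y ← y − 2·z: (2, -4, 4) → (2, -12, 4)
T2 scale by (-3, -3, 1/2): (2, -12, 4) → (-6, 36, 2)
T3 reflect across z = 0: (-6, 36, 2) → (-6, 36, -2)
T4 shear: x ← x − 1·z: (-6, 36, -2) → (-4, 36, -2)

T(p) = (-4, 36, -2)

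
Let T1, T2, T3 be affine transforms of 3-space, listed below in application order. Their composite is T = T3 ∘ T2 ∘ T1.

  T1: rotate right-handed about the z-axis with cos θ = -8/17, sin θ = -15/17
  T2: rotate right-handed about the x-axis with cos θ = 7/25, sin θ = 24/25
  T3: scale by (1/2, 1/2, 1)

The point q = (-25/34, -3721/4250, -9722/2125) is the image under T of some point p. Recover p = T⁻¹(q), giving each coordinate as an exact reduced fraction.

p = (5, 1, 2/5)

T1 = [-8/17 15/17 0 0; -15/17 -8/17 0 0; 0 0 1 0; 0 0 0 1]
T2·T1 = [-8/17 15/17 0 0; -21/85 -56/425 -24/25 0; -72/85 -192/425 7/25 0; 0 0 0 1]
T3·…·T1 = [-4/17 15/34 0 0; -21/170 -28/425 -12/25 0; -72/85 -192/425 7/25 0; 0 0 0 1]
det M = 1/4; M⁻¹ = [-16/17 -42/85 -72/85 0; 30/17 -112/425 -192/425 0; 0 -48/25 7/25 0; 0 0 0 1]
M⁻¹ · (-25/34, -3721/4250, -9722/2125)ᵀ = (5, 1, 2/5)ᵀ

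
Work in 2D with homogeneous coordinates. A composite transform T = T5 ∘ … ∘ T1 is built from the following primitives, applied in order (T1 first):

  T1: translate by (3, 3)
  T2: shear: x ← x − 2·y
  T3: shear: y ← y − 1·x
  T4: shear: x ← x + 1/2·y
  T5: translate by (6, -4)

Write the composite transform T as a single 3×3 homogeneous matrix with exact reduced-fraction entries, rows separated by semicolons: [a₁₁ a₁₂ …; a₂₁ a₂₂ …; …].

T = [1/2 -1/2 6; -1 3 2; 0 0 1]

T1 = [1 0 3; 0 1 3; 0 0 1]
T2·T1 = [1 -2 -3; 0 1 3; 0 0 1]
T3·…·T1 = [1 -2 -3; -1 3 6; 0 0 1]
T4·…·T1 = [1/2 -1/2 0; -1 3 6; 0 0 1]
T5·…·T1 = [1/2 -1/2 6; -1 3 2; 0 0 1]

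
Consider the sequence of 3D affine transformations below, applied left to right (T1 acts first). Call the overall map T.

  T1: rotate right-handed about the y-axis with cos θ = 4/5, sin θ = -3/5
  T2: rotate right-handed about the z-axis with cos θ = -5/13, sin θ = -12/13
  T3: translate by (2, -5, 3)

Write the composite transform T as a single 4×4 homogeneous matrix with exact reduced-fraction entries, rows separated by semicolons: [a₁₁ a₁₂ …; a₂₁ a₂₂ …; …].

T1 = [4/5 0 -3/5 0; 0 1 0 0; 3/5 0 4/5 0; 0 0 0 1]
T2·T1 = [-4/13 12/13 3/13 0; -48/65 -5/13 36/65 0; 3/5 0 4/5 0; 0 0 0 1]
T3·…·T1 = [-4/13 12/13 3/13 2; -48/65 -5/13 36/65 -5; 3/5 0 4/5 3; 0 0 0 1]

T = [-4/13 12/13 3/13 2; -48/65 -5/13 36/65 -5; 3/5 0 4/5 3; 0 0 0 1]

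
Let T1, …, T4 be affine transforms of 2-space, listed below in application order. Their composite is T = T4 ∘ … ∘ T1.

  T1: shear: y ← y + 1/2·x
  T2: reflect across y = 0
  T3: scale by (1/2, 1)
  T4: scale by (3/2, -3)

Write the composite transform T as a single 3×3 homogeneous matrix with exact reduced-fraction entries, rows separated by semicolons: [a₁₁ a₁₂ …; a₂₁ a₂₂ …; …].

T = [3/4 0 0; 3/2 3 0; 0 0 1]

T1 = [1 0 0; 1/2 1 0; 0 0 1]
T2·T1 = [1 0 0; -1/2 -1 0; 0 0 1]
T3·…·T1 = [1/2 0 0; -1/2 -1 0; 0 0 1]
T4·…·T1 = [3/4 0 0; 3/2 3 0; 0 0 1]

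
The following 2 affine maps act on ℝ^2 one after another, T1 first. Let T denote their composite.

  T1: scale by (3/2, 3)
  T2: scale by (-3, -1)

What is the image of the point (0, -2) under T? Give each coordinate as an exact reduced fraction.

T1 scale by (3/2, 3): (0, -2) → (0, -6)
T2 scale by (-3, -1): (0, -6) → (0, 6)

T(p) = (0, 6)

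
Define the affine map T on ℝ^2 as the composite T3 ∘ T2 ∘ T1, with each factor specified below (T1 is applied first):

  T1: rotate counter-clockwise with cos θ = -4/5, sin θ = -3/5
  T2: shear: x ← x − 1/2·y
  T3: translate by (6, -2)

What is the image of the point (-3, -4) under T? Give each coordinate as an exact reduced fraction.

T(p) = (7/2, 3)

T1 rotate counter-clockwise with cos θ = -4/5, sin θ = -3/5: (-3, -4) → (0, 5)
T2 shear: x ← x − 1/2·y: (0, 5) → (-5/2, 5)
T3 translate by (6, -2): (-5/2, 5) → (7/2, 3)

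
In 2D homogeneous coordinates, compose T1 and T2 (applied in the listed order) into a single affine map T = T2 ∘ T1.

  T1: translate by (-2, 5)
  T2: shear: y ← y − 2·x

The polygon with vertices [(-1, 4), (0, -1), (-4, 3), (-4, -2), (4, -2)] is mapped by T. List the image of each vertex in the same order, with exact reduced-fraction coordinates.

T1 translate by (-2, 5): (-1, 4) → (-3, 9); (0, -1) → (-2, 4); (-4, 3) → (-6, 8); (-4, -2) → (-6, 3); (4, -2) → (2, 3)
T2 shear: y ← y − 2·x: (-3, 9) → (-3, 15); (-2, 4) → (-2, 8); (-6, 8) → (-6, 20); (-6, 3) → (-6, 15); (2, 3) → (2, -1)

image vertices: (-3, 15), (-2, 8), (-6, 20), (-6, 15), (2, -1)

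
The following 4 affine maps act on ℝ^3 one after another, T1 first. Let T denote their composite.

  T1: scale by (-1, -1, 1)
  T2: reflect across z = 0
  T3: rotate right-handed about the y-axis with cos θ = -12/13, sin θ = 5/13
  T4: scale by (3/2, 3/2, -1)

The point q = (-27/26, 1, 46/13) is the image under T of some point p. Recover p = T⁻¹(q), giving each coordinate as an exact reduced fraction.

p = (-2, -2/3, -3)

T1 = [-1 0 0 0; 0 -1 0 0; 0 0 1 0; 0 0 0 1]
T2·T1 = [-1 0 0 0; 0 -1 0 0; 0 0 -1 0; 0 0 0 1]
T3·…·T1 = [12/13 0 -5/13 0; 0 -1 0 0; 5/13 0 12/13 0; 0 0 0 1]
T4·…·T1 = [18/13 0 -15/26 0; 0 -3/2 0 0; -5/13 0 -12/13 0; 0 0 0 1]
det M = 9/4; M⁻¹ = [8/13 0 -5/13 0; 0 -2/3 0 0; -10/39 0 -12/13 0; 0 0 0 1]
M⁻¹ · (-27/26, 1, 46/13)ᵀ = (-2, -2/3, -3)ᵀ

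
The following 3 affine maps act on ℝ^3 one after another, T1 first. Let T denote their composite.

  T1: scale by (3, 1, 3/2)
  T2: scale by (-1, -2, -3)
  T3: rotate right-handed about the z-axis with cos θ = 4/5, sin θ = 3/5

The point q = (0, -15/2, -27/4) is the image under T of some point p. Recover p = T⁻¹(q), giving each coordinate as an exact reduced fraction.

T1 = [3 0 0 0; 0 1 0 0; 0 0 3/2 0; 0 0 0 1]
T2·T1 = [-3 0 0 0; 0 -2 0 0; 0 0 -9/2 0; 0 0 0 1]
T3·…·T1 = [-12/5 6/5 0 0; -9/5 -8/5 0 0; 0 0 -9/2 0; 0 0 0 1]
det M = -27; M⁻¹ = [-4/15 -1/5 0 0; 3/10 -2/5 0 0; 0 0 -2/9 0; 0 0 0 1]
M⁻¹ · (0, -15/2, -27/4)ᵀ = (3/2, 3, 3/2)ᵀ

p = (3/2, 3, 3/2)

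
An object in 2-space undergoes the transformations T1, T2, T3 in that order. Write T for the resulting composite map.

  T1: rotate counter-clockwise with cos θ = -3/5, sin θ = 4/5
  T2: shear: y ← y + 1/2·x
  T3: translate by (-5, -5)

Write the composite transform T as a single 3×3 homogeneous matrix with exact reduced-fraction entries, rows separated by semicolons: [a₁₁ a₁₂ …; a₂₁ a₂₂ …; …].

T1 = [-3/5 -4/5 0; 4/5 -3/5 0; 0 0 1]
T2·T1 = [-3/5 -4/5 0; 1/2 -1 0; 0 0 1]
T3·…·T1 = [-3/5 -4/5 -5; 1/2 -1 -5; 0 0 1]

T = [-3/5 -4/5 -5; 1/2 -1 -5; 0 0 1]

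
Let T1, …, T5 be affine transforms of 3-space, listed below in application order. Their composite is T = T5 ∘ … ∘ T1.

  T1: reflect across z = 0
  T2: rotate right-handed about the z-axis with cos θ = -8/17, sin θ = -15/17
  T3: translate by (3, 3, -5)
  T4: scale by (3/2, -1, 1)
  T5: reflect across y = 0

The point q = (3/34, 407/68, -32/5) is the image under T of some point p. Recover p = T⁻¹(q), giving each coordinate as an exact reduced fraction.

p = (-5/4, -4, 7/5)

T1 = [1 0 0 0; 0 1 0 0; 0 0 -1 0; 0 0 0 1]
T2·T1 = [-8/17 15/17 0 0; -15/17 -8/17 0 0; 0 0 -1 0; 0 0 0 1]
T3·…·T1 = [-8/17 15/17 0 3; -15/17 -8/17 0 3; 0 0 -1 -5; 0 0 0 1]
T4·…·T1 = [-12/17 45/34 0 9/2; 15/17 8/17 0 -3; 0 0 -1 -5; 0 0 0 1]
T5·…·T1 = [-12/17 45/34 0 9/2; -15/17 -8/17 0 3; 0 0 -1 -5; 0 0 0 1]
det M = -3/2; M⁻¹ = [-16/51 -15/17 0 69/17; 10/17 -8/17 0 -21/17; 0 0 -1 -5; 0 0 0 1]
M⁻¹ · (3/34, 407/68, -32/5)ᵀ = (-5/4, -4, 7/5)ᵀ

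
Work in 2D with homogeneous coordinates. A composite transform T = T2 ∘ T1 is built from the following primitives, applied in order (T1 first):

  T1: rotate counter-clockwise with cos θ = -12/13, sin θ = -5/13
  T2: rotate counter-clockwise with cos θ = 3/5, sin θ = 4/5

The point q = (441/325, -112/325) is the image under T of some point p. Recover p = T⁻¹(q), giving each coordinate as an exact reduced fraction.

T1 = [-12/13 5/13 0; -5/13 -12/13 0; 0 0 1]
T2·T1 = [-16/65 63/65 0; -63/65 -16/65 0; 0 0 1]
det M = 1; M⁻¹ = [-16/65 -63/65 0; 63/65 -16/65 0; 0 0 1]
M⁻¹ · (441/325, -112/325)ᵀ = (0, 7/5)ᵀ

p = (0, 7/5)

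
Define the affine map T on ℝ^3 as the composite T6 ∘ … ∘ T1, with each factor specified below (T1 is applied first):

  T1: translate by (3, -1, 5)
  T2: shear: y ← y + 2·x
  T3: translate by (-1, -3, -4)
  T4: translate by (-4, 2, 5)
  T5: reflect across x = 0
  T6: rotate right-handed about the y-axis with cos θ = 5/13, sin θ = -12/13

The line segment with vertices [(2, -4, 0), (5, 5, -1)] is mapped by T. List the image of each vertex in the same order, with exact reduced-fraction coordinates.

T1 translate by (3, -1, 5): (2, -4, 0) → (5, -5, 5); (5, 5, -1) → (8, 4, 4)
T2 shear: y ← y + 2·x: (5, -5, 5) → (5, 5, 5); (8, 4, 4) → (8, 20, 4)
T3 translate by (-1, -3, -4): (5, 5, 5) → (4, 2, 1); (8, 20, 4) → (7, 17, 0)
T4 translate by (-4, 2, 5): (4, 2, 1) → (0, 4, 6); (7, 17, 0) → (3, 19, 5)
T5 reflect across x = 0: (0, 4, 6) → (0, 4, 6); (3, 19, 5) → (-3, 19, 5)
T6 rotate right-handed about the y-axis with cos θ = 5/13, sin θ = -12/13: (0, 4, 6) → (-72/13, 4, 30/13); (-3, 19, 5) → (-75/13, 19, -11/13)

image vertices: (-72/13, 4, 30/13), (-75/13, 19, -11/13)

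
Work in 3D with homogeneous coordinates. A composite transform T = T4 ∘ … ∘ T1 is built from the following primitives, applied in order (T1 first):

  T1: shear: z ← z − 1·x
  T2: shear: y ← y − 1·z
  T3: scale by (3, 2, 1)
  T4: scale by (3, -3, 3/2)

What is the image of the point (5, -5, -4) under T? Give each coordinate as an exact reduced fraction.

T1 shear: z ← z − 1·x: (5, -5, -4) → (5, -5, -9)
T2 shear: y ← y − 1·z: (5, -5, -9) → (5, 4, -9)
T3 scale by (3, 2, 1): (5, 4, -9) → (15, 8, -9)
T4 scale by (3, -3, 3/2): (15, 8, -9) → (45, -24, -27/2)

T(p) = (45, -24, -27/2)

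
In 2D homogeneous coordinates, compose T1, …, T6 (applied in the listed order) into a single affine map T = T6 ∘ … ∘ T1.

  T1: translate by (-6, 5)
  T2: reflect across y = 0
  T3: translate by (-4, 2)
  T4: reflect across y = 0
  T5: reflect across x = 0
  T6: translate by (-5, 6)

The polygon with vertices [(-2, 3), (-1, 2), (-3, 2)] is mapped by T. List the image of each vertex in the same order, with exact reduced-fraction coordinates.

T1 translate by (-6, 5): (-2, 3) → (-8, 8); (-1, 2) → (-7, 7); (-3, 2) → (-9, 7)
T2 reflect across y = 0: (-8, 8) → (-8, -8); (-7, 7) → (-7, -7); (-9, 7) → (-9, -7)
T3 translate by (-4, 2): (-8, -8) → (-12, -6); (-7, -7) → (-11, -5); (-9, -7) → (-13, -5)
T4 reflect across y = 0: (-12, -6) → (-12, 6); (-11, -5) → (-11, 5); (-13, -5) → (-13, 5)
T5 reflect across x = 0: (-12, 6) → (12, 6); (-11, 5) → (11, 5); (-13, 5) → (13, 5)
T6 translate by (-5, 6): (12, 6) → (7, 12); (11, 5) → (6, 11); (13, 5) → (8, 11)

image vertices: (7, 12), (6, 11), (8, 11)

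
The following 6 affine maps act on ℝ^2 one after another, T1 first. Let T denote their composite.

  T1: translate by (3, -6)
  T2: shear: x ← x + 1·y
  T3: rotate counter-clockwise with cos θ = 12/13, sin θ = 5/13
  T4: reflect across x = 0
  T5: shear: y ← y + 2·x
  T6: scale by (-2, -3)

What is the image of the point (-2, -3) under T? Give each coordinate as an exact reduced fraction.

T1 translate by (3, -6): (-2, -3) → (1, -9)
T2 shear: x ← x + 1·y: (1, -9) → (-8, -9)
T3 rotate counter-clockwise with cos θ = 12/13, sin θ = 5/13: (-8, -9) → (-51/13, -148/13)
T4 reflect across x = 0: (-51/13, -148/13) → (51/13, -148/13)
T5 shear: y ← y + 2·x: (51/13, -148/13) → (51/13, -46/13)
T6 scale by (-2, -3): (51/13, -46/13) → (-102/13, 138/13)

T(p) = (-102/13, 138/13)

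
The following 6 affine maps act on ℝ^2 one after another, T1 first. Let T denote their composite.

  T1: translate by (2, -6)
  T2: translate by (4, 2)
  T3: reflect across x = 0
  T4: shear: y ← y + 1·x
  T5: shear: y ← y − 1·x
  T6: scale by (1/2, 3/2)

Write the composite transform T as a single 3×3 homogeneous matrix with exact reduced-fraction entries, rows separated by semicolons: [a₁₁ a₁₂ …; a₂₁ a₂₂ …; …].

T = [-1/2 0 -3; 0 3/2 -6; 0 0 1]

T1 = [1 0 2; 0 1 -6; 0 0 1]
T2·T1 = [1 0 6; 0 1 -4; 0 0 1]
T3·…·T1 = [-1 0 -6; 0 1 -4; 0 0 1]
T4·…·T1 = [-1 0 -6; -1 1 -10; 0 0 1]
T5·…·T1 = [-1 0 -6; 0 1 -4; 0 0 1]
T6·…·T1 = [-1/2 0 -3; 0 3/2 -6; 0 0 1]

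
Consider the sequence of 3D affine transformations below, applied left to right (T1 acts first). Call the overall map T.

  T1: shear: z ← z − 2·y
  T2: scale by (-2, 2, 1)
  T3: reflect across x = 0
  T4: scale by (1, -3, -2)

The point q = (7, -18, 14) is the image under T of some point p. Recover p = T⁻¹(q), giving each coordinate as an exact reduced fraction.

p = (7/2, 3, -1)

T1 = [1 0 0 0; 0 1 0 0; 0 -2 1 0; 0 0 0 1]
T2·T1 = [-2 0 0 0; 0 2 0 0; 0 -2 1 0; 0 0 0 1]
T3·…·T1 = [2 0 0 0; 0 2 0 0; 0 -2 1 0; 0 0 0 1]
T4·…·T1 = [2 0 0 0; 0 -6 0 0; 0 4 -2 0; 0 0 0 1]
det M = 24; M⁻¹ = [1/2 0 0 0; 0 -1/6 0 0; 0 -1/3 -1/2 0; 0 0 0 1]
M⁻¹ · (7, -18, 14)ᵀ = (7/2, 3, -1)ᵀ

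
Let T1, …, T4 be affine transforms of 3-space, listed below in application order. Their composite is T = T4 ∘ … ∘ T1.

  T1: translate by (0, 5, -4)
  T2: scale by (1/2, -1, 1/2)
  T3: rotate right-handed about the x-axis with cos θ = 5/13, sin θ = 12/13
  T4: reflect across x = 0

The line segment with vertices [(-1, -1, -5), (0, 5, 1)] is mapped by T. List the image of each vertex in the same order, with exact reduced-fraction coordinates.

image vertices: (1/2, 34/13, -141/26), (0, -32/13, -255/26)

T1 translate by (0, 5, -4): (-1, -1, -5) → (-1, 4, -9); (0, 5, 1) → (0, 10, -3)
T2 scale by (1/2, -1, 1/2): (-1, 4, -9) → (-1/2, -4, -9/2); (0, 10, -3) → (0, -10, -3/2)
T3 rotate right-handed about the x-axis with cos θ = 5/13, sin θ = 12/13: (-1/2, -4, -9/2) → (-1/2, 34/13, -141/26); (0, -10, -3/2) → (0, -32/13, -255/26)
T4 reflect across x = 0: (-1/2, 34/13, -141/26) → (1/2, 34/13, -141/26); (0, -32/13, -255/26) → (0, -32/13, -255/26)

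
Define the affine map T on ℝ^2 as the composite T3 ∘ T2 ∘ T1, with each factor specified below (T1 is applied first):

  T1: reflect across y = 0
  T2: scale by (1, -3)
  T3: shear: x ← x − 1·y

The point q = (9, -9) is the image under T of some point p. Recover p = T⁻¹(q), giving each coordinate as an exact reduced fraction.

T1 = [1 0 0; 0 -1 0; 0 0 1]
T2·T1 = [1 0 0; 0 3 0; 0 0 1]
T3·…·T1 = [1 -3 0; 0 3 0; 0 0 1]
det M = 3; M⁻¹ = [1 1 0; 0 1/3 0; 0 0 1]
M⁻¹ · (9, -9)ᵀ = (0, -3)ᵀ

p = (0, -3)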